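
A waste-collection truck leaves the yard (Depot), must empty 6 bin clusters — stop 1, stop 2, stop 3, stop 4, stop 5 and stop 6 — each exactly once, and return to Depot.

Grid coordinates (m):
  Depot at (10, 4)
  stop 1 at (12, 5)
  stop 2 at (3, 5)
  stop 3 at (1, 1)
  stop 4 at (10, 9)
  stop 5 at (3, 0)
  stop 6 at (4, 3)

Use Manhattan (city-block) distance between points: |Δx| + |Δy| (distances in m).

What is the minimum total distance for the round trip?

Minimum total distance: 40 m.

There are 360 distinct closed tours to check (reversals are equivalent).
Depot-stop 1-stop 2-stop 3-stop 4-stop 5-stop 6-Depot: 3+9+6+17+16+4+7 = 62
Depot-stop 1-stop 2-stop 3-stop 4-stop 6-stop 5-Depot: 3+9+6+17+12+4+11 = 62
Depot-stop 1-stop 2-stop 3-stop 5-stop 4-stop 6-Depot: 3+9+6+3+16+12+7 = 56
Depot-stop 1-stop 2-stop 3-stop 5-stop 6-stop 4-Depot: 3+9+6+3+4+12+5 = 42
Depot-stop 1-stop 2-stop 3-stop 6-stop 4-stop 5-Depot: 3+9+6+5+12+16+11 = 62
Depot-stop 1-stop 2-stop 3-stop 6-stop 5-stop 4-Depot: 3+9+6+5+4+16+5 = 48
Depot-stop 1-stop 2-stop 4-stop 3-stop 5-stop 6-Depot: 3+9+11+17+3+4+7 = 54
Depot-stop 1-stop 2-stop 4-stop 3-stop 6-stop 5-Depot: 3+9+11+17+5+4+11 = 60
… (352 more)
Depot-stop 1-stop 4-stop 2-stop 3-stop 5-stop 6-Depot: 3+6+11+6+3+4+7 = 40  ← best
The minimum is 40.
One optimal route: Depot → stop 1 → stop 4 → stop 2 → stop 3 → stop 5 → stop 6 → Depot (or its reverse).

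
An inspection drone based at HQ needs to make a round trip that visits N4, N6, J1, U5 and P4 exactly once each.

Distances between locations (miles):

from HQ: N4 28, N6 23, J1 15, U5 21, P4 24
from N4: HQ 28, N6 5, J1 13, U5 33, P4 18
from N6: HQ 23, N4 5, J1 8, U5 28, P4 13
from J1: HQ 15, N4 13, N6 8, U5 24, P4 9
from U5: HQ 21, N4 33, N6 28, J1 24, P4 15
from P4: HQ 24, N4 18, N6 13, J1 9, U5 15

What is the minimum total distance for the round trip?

Minimum total distance: 82 miles.

HQ→N4→N6→J1→U5→P4→HQ: 28+5+8+24+15+24 = 104
HQ→N4→N6→J1→P4→U5→HQ: 28+5+8+9+15+21 = 86
HQ→N4→N6→U5→J1→P4→HQ: 28+5+28+24+9+24 = 118
HQ→N4→N6→U5→P4→J1→HQ: 28+5+28+15+9+15 = 100
HQ→N4→N6→P4→J1→U5→HQ: 28+5+13+9+24+21 = 100
HQ→N4→N6→P4→U5→J1→HQ: 28+5+13+15+24+15 = 100
HQ→N4→J1→N6→U5→P4→HQ: 28+13+8+28+15+24 = 116
HQ→N4→J1→N6→P4→U5→HQ: 28+13+8+13+15+21 = 98
HQ→N4→J1→U5→N6→P4→HQ: 28+13+24+28+13+24 = 130
HQ→N4→J1→U5→P4→N6→HQ: 28+13+24+15+13+23 = 116
HQ→N4→J1→P4→N6→U5→HQ: 28+13+9+13+28+21 = 112
HQ→N4→J1→P4→U5→N6→HQ: 28+13+9+15+28+23 = 116
HQ→N4→U5→N6→J1→P4→HQ: 28+33+28+8+9+24 = 130
HQ→N4→U5→N6→P4→J1→HQ: 28+33+28+13+9+15 = 126
… (46 more)
HQ→J1→N4→N6→P4→U5→HQ: 15+13+5+13+15+21 = 82  ← best
The minimum is 82.
One optimal route: HQ → J1 → N4 → N6 → P4 → U5 → HQ (or its reverse).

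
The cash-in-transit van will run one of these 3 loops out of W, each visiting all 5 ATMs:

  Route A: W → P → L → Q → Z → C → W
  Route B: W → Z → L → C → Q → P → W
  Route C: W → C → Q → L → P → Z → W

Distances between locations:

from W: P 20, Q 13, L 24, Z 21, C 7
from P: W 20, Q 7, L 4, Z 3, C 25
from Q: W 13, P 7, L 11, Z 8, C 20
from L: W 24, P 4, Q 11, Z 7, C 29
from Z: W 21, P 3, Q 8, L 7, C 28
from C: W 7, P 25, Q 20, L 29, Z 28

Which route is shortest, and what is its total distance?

Shortest is Route C, total 66.

Route A: 20 + 4 + 11 + 8 + 28 + 7 = 78
Route B: 21 + 7 + 29 + 20 + 7 + 20 = 104
Route C: 7 + 20 + 11 + 4 + 3 + 21 = 66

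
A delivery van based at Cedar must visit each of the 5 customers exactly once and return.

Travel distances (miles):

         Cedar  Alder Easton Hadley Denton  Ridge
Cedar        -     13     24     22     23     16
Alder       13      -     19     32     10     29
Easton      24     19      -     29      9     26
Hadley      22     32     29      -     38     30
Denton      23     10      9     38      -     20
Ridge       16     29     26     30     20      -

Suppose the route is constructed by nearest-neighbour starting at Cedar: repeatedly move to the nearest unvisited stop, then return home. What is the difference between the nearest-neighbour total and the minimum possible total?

The nearest-neighbour route is 3 miles longer than optimal.

From Cedar: Alder=13, Ridge=16, Hadley=22, Denton=23, Easton=24 → choose Alder (13).
From Alder: Denton=10, Easton=19, Ridge=29, Hadley=32 → choose Denton (10).
From Denton: Easton=9, Ridge=20, Hadley=38 → choose Easton (9).
From Easton: Ridge=26, Hadley=29 → choose Ridge (26).
From Ridge: Hadley=30 → choose Hadley (30).
NN route Cedar → Alder → Denton → Easton → Ridge → Hadley → Cedar costs 110.
Optimal: Cedar → Alder → Denton → Easton → Hadley → Ridge → Cedar costs 107 (by enumerating all 60 distinct tours).
Excess = 110 − 107 = 3.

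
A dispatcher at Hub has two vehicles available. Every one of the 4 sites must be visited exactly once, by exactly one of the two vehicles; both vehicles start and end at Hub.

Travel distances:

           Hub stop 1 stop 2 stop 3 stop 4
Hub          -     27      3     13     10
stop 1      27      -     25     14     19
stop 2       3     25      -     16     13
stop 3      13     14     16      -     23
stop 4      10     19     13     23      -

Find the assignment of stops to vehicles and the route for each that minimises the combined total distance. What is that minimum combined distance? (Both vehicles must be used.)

62 — the smallest possible combined total.

Check every non-empty split of the stops between the two vehicles; for each half take its own optimal tour:
  {stop 1} + {stop 2, stop 3, stop 4}: 54 + 52 = 106
  {stop 2} + {stop 1, stop 3, stop 4}: 6 + 56 = 62
  {stop 1, stop 2} + {stop 3, stop 4}: 55 + 46 = 101
  {stop 3} + {stop 1, stop 2, stop 4}: 26 + 57 = 83
  {stop 1, stop 3} + {stop 2, stop 4}: 54 + 26 = 80
  {stop 2, stop 3} + {stop 1, stop 4}: 32 + 56 = 88
  … (7 splits in total)
Best: vehicle 1 Hub → stop 2 → Hub = 6; vehicle 2 Hub → stop 3 → stop 1 → stop 4 → Hub = 56; combined 62.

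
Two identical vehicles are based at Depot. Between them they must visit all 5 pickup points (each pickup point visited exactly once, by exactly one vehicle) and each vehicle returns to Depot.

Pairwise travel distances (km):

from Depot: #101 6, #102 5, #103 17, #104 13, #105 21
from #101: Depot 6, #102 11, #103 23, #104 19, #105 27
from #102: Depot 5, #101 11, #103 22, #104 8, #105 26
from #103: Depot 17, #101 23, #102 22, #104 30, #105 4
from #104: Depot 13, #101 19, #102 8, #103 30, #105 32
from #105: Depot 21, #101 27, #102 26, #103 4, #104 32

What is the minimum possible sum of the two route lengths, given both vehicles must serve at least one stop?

Try each way of splitting the stops between the two vehicles (each non-empty) and, for each split, find the best tour for each vehicle:
  {#101} + {#102, #103, #104, #105}: 12 + 66 = 78
  {#102} + {#101, #103, #104, #105}: 10 + 78 = 88
  {#101, #102} + {#103, #104, #105}: 22 + 66 = 88
  {#103} + {#101, #102, #104, #105}: 34 + 78 = 112
  {#101, #103} + {#102, #104, #105}: 46 + 66 = 112
  {#102, #103} + {#101, #104, #105}: 44 + 78 = 122
  … (15 splits in total)
Best: vehicle 1 Depot → #101 → Depot = 12; vehicle 2 Depot → #102 → #104 → #105 → #103 → Depot = 66; combined 78.

78 km — the smallest possible combined total.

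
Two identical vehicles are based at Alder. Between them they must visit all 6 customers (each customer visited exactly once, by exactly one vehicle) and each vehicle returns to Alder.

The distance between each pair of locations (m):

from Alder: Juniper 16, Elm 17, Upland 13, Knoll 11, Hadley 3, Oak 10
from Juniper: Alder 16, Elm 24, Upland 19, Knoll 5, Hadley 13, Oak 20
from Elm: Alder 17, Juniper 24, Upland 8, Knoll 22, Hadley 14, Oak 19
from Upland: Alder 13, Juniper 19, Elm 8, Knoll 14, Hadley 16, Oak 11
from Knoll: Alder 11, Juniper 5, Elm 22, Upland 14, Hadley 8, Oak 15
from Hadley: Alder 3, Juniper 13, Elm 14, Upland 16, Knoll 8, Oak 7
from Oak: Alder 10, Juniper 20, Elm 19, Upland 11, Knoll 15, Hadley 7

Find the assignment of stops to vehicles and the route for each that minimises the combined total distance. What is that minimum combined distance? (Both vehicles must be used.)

75 m — the smallest possible combined total.

There are 2^5 − 1 = 31 ways to divide the 6 stops into two non-empty groups. For each, the best each vehicle can do is its own shortest tour through its group:
  {Juniper} + {Elm, Upland, Knoll, Hadley, Oak}: 32 + 62 = 94
  {Elm} + {Juniper, Upland, Knoll, Hadley, Oak}: 34 + 56 = 90
  {Juniper, Elm} + {Upland, Knoll, Hadley, Oak}: 57 + 46 = 103
  {Upland} + {Juniper, Elm, Knoll, Hadley, Oak}: 26 + 69 = 95
  {Juniper, Upland} + {Elm, Knoll, Hadley, Oak}: 48 + 62 = 110
  {Elm, Upland} + {Juniper, Knoll, Hadley, Oak}: 38 + 46 = 84
  … (31 splits in total)
  {Hadley} + {Juniper, Elm, Upland, Knoll, Oak}: 6 + 69 = 75  ← best
Best: vehicle 1 Alder → Hadley → Alder = 6; vehicle 2 Alder → Knoll → Juniper → Elm → Upland → Oak → Alder = 69; combined 75.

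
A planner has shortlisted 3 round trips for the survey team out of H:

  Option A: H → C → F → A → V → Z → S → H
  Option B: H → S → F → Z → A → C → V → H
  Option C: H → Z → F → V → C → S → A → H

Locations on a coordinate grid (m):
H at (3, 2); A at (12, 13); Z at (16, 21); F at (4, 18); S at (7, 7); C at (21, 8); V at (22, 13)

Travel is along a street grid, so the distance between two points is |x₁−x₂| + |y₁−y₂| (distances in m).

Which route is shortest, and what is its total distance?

Option A: 24 + 27 + 13 + 10 + 14 + 23 + 9 = 120
Option B: 9 + 14 + 15 + 12 + 14 + 6 + 30 = 100
Option C: 32 + 15 + 23 + 6 + 15 + 11 + 20 = 122

Shortest is Option B, total 100 m.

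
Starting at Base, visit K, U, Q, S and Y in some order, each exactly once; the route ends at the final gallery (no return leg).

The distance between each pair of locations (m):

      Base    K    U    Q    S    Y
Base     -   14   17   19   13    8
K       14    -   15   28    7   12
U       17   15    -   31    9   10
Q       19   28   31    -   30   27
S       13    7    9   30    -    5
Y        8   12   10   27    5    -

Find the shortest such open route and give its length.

Shortest open route: 62 m.

There are 5! = 120 possible orderings.
Base - K - U - Q - S - Y: 14+15+31+30+5 = 95
Base - K - U - Q - Y - S: 14+15+31+27+5 = 92
Base - K - U - S - Q - Y: 14+15+9+30+27 = 95
Base - K - U - S - Y - Q: 14+15+9+5+27 = 70
Base - K - U - Y - Q - S: 14+15+10+27+30 = 96
Base - K - U - Y - S - Q: 14+15+10+5+30 = 74
Base - K - Q - U - S - Y: 14+28+31+9+5 = 87
Base - K - Q - U - Y - S: 14+28+31+10+5 = 88
Base - K - Q - S - U - Y: 14+28+30+9+10 = 91
Base - K - Q - S - Y - U: 14+28+30+5+10 = 87
Base - K - Q - Y - U - S: 14+28+27+10+9 = 88
Base - K - Q - Y - S - U: 14+28+27+5+9 = 83
Base - K - S - U - Q - Y: 14+7+9+31+27 = 88
Base - K - S - U - Y - Q: 14+7+9+10+27 = 67
… (106 more)
Base - Y - U - S - K - Q: 8+10+9+7+28 = 62  ← best
The minimum is 62.
One shortest path: Base → Y → U → S → K → Q.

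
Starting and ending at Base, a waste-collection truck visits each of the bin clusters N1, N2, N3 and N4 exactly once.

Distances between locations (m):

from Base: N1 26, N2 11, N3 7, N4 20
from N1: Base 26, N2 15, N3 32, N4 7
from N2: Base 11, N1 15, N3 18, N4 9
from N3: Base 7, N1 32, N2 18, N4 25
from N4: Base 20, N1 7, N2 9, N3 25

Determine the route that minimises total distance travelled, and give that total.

Shortest round trip = 65 m.

Base→N1→N2→N3→N4→Base: 26+15+18+25+20 = 104
Base→N1→N2→N4→N3→Base: 26+15+9+25+7 = 82
Base→N1→N3→N2→N4→Base: 26+32+18+9+20 = 105
Base→N1→N3→N4→N2→Base: 26+32+25+9+11 = 103
Base→N1→N4→N2→N3→Base: 26+7+9+18+7 = 67
Base→N1→N4→N3→N2→Base: 26+7+25+18+11 = 87
Base→N2→N1→N3→N4→Base: 11+15+32+25+20 = 103
Base→N2→N1→N4→N3→Base: 11+15+7+25+7 = 65
Base→N2→N3→N1→N4→Base: 11+18+32+7+20 = 88
Base→N2→N4→N1→N3→Base: 11+9+7+32+7 = 66
Base→N3→N1→N2→N4→Base: 7+32+15+9+20 = 83
Base→N3→N2→N1→N4→Base: 7+18+15+7+20 = 67
The minimum is 65.
One optimal route: Base → N2 → N1 → N4 → N3 → Base (or its reverse).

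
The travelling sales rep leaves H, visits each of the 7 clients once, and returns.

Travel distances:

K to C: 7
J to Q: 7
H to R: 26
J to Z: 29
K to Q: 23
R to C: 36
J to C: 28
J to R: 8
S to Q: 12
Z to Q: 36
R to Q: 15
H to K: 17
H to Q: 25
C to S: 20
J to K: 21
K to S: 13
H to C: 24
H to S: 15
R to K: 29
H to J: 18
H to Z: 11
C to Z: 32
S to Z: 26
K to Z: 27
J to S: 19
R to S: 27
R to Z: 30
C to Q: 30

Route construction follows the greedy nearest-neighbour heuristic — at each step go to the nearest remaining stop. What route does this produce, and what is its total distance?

Total distance 124 via the nearest-neighbour route H → Z → S → Q → J → R → K → C → H.

At H the remaining stops are Z 11, S 15, K 17, J 18, C 24, Q 25, R 26; go to Z.
At Z the remaining stops are S 26, K 27, J 29, R 30, C 32, Q 36; go to S.
At S the remaining stops are Q 12, K 13, J 19, C 20, R 27; go to Q.
At Q the remaining stops are J 7, R 15, K 23, C 30; go to J.
At J the remaining stops are R 8, K 21, C 28; go to R.
At R the remaining stops are K 29, C 36; go to K.
At K the remaining stops are C 7; go to C.
Return C→H: 24.
Total = 11 + 26 + 12 + 7 + 8 + 29 + 7 + 24 = 124.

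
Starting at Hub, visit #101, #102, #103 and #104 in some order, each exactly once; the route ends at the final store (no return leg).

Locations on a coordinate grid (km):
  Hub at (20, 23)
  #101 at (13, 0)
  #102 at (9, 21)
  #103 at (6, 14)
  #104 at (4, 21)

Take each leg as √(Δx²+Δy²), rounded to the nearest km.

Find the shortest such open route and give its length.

Shortest open route: 39 km.

There are 4! = 24 possible orderings.
Hub - #101 - #102 - #103 - #104: 24+21+8+7 = 60
Hub - #101 - #102 - #104 - #103: 24+21+5+7 = 57
Hub - #101 - #103 - #102 - #104: 24+16+8+5 = 53
Hub - #101 - #103 - #104 - #102: 24+16+7+5 = 52
Hub - #101 - #104 - #102 - #103: 24+23+5+8 = 60
Hub - #101 - #104 - #103 - #102: 24+23+7+8 = 62
Hub - #102 - #101 - #103 - #104: 11+21+16+7 = 55
Hub - #102 - #101 - #104 - #103: 11+21+23+7 = 62
Hub - #102 - #103 - #101 - #104: 11+8+16+23 = 58
Hub - #102 - #103 - #104 - #101: 11+8+7+23 = 49
Hub - #102 - #104 - #101 - #103: 11+5+23+16 = 55
Hub - #102 - #104 - #103 - #101: 11+5+7+16 = 39
Hub - #103 - #101 - #102 - #104: 17+16+21+5 = 59
Hub - #103 - #101 - #104 - #102: 17+16+23+5 = 61
… (10 more)
The minimum is 39.
One shortest path: Hub → #102 → #104 → #103 → #101.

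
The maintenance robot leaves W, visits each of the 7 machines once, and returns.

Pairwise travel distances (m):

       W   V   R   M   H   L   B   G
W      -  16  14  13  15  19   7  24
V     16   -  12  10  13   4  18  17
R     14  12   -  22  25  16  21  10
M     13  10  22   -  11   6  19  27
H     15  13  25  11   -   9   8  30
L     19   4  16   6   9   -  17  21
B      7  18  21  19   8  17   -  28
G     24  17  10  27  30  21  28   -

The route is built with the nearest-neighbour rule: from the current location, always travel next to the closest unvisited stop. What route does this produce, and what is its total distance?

From W: distances to unvisited — B=7, M=13, R=14, H=15, V=16, L=19, G=24. Nearest is B (7).
From B: distances to unvisited — H=8, L=17, V=18, M=19, R=21, G=28. Nearest is H (8).
From H: distances to unvisited — L=9, M=11, V=13, R=25, G=30. Nearest is L (9).
From L: distances to unvisited — V=4, M=6, R=16, G=21. Nearest is V (4).
From V: distances to unvisited — M=10, R=12, G=17. Nearest is M (10).
From M: distances to unvisited — R=22, G=27. Nearest is R (22).
From R: distances to unvisited — G=10. Nearest is G (10).
Return G→W: 24.
Total = 7 + 8 + 9 + 4 + 10 + 22 + 10 + 24 = 94.

Nearest-neighbour total = 94 m; route W → B → H → L → V → M → R → G → W.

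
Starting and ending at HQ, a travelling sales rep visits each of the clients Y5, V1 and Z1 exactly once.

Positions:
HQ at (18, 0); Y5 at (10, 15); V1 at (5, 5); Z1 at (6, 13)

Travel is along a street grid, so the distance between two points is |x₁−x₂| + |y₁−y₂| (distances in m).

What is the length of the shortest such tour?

HQ → Y5 → V1 → Z1 → HQ: 23+15+9+25 = 72
HQ → Y5 → Z1 → V1 → HQ: 23+6+9+18 = 56
HQ → V1 → Y5 → Z1 → HQ: 18+15+6+25 = 64
The minimum is 56.
One optimal route: HQ → Y5 → Z1 → V1 → HQ (or its reverse).

Shortest round trip = 56 m.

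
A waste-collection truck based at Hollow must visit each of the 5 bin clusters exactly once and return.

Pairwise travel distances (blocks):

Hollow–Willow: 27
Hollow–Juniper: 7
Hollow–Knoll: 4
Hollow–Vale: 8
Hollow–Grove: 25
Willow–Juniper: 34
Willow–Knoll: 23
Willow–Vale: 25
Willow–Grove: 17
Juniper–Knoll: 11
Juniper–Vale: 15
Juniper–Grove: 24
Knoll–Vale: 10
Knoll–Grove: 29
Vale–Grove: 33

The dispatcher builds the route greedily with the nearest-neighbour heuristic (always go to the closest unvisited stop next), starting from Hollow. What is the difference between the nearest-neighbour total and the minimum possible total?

Excess over optimum: 10 blocks.

From Hollow: Knoll=4, Juniper=7, Vale=8, Grove=25, Willow=27 → choose Knoll (4).
From Knoll: Vale=10, Juniper=11, Willow=23, Grove=29 → choose Vale (10).
From Vale: Juniper=15, Willow=25, Grove=33 → choose Juniper (15).
From Juniper: Grove=24, Willow=34 → choose Grove (24).
From Grove: Willow=17 → choose Willow (17).
NN route Hollow → Knoll → Vale → Juniper → Grove → Willow → Hollow costs 97.
Optimal: Hollow → Juniper → Grove → Willow → Vale → Knoll → Hollow costs 87 (by enumerating all 60 distinct tours).
Excess = 97 − 87 = 10.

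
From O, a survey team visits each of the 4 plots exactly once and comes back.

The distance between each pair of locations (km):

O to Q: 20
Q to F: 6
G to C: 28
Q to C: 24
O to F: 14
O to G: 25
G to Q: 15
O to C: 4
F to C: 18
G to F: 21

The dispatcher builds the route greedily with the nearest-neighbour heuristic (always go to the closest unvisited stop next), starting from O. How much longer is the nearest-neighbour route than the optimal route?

Excess over optimum: 1 km.

O: C=4, F=14, Q=20, G=25 ⇒ C
C: F=18, Q=24, G=28 ⇒ F
F: Q=6, G=21 ⇒ Q
Q: G=15 ⇒ G
NN route O → C → F → Q → G → O costs 68.
Optimal: O → F → Q → G → C → O costs 67 (by enumerating all 12 distinct tours).
Excess = 68 − 67 = 1.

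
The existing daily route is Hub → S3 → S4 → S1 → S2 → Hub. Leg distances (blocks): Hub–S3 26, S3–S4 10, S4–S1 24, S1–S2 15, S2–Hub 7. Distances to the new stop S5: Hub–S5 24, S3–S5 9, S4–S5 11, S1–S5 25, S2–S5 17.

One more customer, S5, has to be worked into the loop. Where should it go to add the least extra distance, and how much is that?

Insertion cost between consecutive stops i–j is d(i,S5) + d(S5,j) − d(i,j):
  between Hub and S3: 24 + 9 − 26 = 7
  between S3 and S4: 9 + 11 − 10 = 10
  between S4 and S1: 11 + 25 − 24 = 12
  between S1 and S2: 25 + 17 − 15 = 27
  between S2 and Hub: 17 + 24 − 7 = 34
Cheapest insertion is between Hub and S3, adding 7.
New total = 82 + 7 = 89.

+7 blocks — insert S5 between Hub and S3.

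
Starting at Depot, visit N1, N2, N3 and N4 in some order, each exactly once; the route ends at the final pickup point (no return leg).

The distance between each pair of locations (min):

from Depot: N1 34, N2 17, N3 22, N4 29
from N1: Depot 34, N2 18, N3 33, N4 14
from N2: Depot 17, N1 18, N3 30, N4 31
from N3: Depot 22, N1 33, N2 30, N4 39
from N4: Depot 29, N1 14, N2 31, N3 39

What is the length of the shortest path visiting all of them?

Shortest open route: 84 min.

There are 4! = 24 possible orderings.
Depot → N1 → N2 → N3 → N4: 34+18+30+39 = 121
Depot → N1 → N2 → N4 → N3: 34+18+31+39 = 122
Depot → N1 → N3 → N2 → N4: 34+33+30+31 = 128
Depot → N1 → N3 → N4 → N2: 34+33+39+31 = 137
Depot → N1 → N4 → N2 → N3: 34+14+31+30 = 109
Depot → N1 → N4 → N3 → N2: 34+14+39+30 = 117
Depot → N2 → N1 → N3 → N4: 17+18+33+39 = 107
Depot → N2 → N1 → N4 → N3: 17+18+14+39 = 88
Depot → N2 → N3 → N1 → N4: 17+30+33+14 = 94
Depot → N2 → N3 → N4 → N1: 17+30+39+14 = 100
Depot → N2 → N4 → N1 → N3: 17+31+14+33 = 95
Depot → N2 → N4 → N3 → N1: 17+31+39+33 = 120
Depot → N3 → N1 → N2 → N4: 22+33+18+31 = 104
Depot → N3 → N1 → N4 → N2: 22+33+14+31 = 100
… (10 more)
Depot → N3 → N2 → N1 → N4: 22+30+18+14 = 84  ← best
The minimum is 84.
One shortest path: Depot → N3 → N2 → N1 → N4.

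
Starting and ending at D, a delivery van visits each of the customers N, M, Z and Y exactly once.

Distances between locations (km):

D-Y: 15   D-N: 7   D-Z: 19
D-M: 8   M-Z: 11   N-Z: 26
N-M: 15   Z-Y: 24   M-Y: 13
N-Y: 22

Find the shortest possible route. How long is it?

72 km — the shortest possible round trip.

There are 12 distinct closed tours to check (reversals are equivalent).
D → N → M → Z → Y → D: 7+15+11+24+15 = 72
D → N → M → Y → Z → D: 7+15+13+24+19 = 78
D → N → Z → M → Y → D: 7+26+11+13+15 = 72
D → N → Z → Y → M → D: 7+26+24+13+8 = 78
D → N → Y → M → Z → D: 7+22+13+11+19 = 72
D → N → Y → Z → M → D: 7+22+24+11+8 = 72
D → M → N → Z → Y → D: 8+15+26+24+15 = 88
D → M → N → Y → Z → D: 8+15+22+24+19 = 88
D → M → Z → N → Y → D: 8+11+26+22+15 = 82
D → M → Y → N → Z → D: 8+13+22+26+19 = 88
D → Z → N → M → Y → D: 19+26+15+13+15 = 88
D → Z → M → N → Y → D: 19+11+15+22+15 = 82
The minimum is 72.
One optimal route: D → N → M → Z → Y → D (or its reverse).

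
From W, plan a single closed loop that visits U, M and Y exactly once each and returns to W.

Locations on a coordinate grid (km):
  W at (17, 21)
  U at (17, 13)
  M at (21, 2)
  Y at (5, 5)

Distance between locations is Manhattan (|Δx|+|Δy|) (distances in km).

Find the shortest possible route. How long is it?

Minimum total distance: 70 km.

With 3 stops there are 3!/2 = 3 distinct round trips (a route and its reverse cost the same).
W - U - M - Y - W: 8+15+19+28 = 70
W - U - Y - M - W: 8+20+19+23 = 70
W - M - U - Y - W: 23+15+20+28 = 86
The minimum is 70.
One optimal route: W → U → M → Y → W (or its reverse).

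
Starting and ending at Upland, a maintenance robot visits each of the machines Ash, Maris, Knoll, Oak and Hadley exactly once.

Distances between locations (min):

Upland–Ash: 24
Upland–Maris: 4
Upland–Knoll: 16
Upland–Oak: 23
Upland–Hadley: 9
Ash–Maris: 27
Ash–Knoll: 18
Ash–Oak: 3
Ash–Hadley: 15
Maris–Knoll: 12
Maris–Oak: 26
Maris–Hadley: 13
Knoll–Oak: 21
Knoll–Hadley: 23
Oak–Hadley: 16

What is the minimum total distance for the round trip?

With 5 stops there are 5!/2 = 60 distinct round trips (a route and its reverse cost the same).
Upland - Ash - Maris - Knoll - Oak - Hadley - Upland: 24+27+12+21+16+9 = 109
Upland - Ash - Maris - Knoll - Hadley - Oak - Upland: 24+27+12+23+16+23 = 125
Upland - Ash - Maris - Oak - Knoll - Hadley - Upland: 24+27+26+21+23+9 = 130
Upland - Ash - Maris - Oak - Hadley - Knoll - Upland: 24+27+26+16+23+16 = 132
Upland - Ash - Maris - Hadley - Knoll - Oak - Upland: 24+27+13+23+21+23 = 131
Upland - Ash - Maris - Hadley - Oak - Knoll - Upland: 24+27+13+16+21+16 = 117
Upland - Ash - Knoll - Maris - Oak - Hadley - Upland: 24+18+12+26+16+9 = 105
Upland - Ash - Knoll - Maris - Hadley - Oak - Upland: 24+18+12+13+16+23 = 106
Upland - Ash - Knoll - Oak - Maris - Hadley - Upland: 24+18+21+26+13+9 = 111
Upland - Ash - Knoll - Oak - Hadley - Maris - Upland: 24+18+21+16+13+4 = 96
Upland - Ash - Knoll - Hadley - Maris - Oak - Upland: 24+18+23+13+26+23 = 127
Upland - Ash - Knoll - Hadley - Oak - Maris - Upland: 24+18+23+16+26+4 = 111
Upland - Ash - Oak - Maris - Knoll - Hadley - Upland: 24+3+26+12+23+9 = 97
Upland - Ash - Oak - Maris - Hadley - Knoll - Upland: 24+3+26+13+23+16 = 105
… (46 more)
Upland - Maris - Knoll - Ash - Oak - Hadley - Upland: 4+12+18+3+16+9 = 62  ← best
The minimum is 62.
One optimal route: Upland → Maris → Knoll → Ash → Oak → Hadley → Upland (or its reverse).

62 min — the shortest possible round trip.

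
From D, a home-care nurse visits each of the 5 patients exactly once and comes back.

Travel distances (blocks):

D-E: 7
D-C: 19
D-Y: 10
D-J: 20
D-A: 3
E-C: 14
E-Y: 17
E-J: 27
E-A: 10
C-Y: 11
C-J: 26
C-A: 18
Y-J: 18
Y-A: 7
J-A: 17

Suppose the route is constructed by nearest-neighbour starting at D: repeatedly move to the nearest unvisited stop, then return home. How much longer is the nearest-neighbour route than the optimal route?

Excess over optimum: 12 blocks.

From D: A=3, E=7, Y=10, C=19, J=20 → choose A (3).
From A: Y=7, E=10, J=17, C=18 → choose Y (7).
From Y: C=11, E=17, J=18 → choose C (11).
From C: E=14, J=26 → choose E (14).
From E: J=27 → choose J (27).
NN route D → A → Y → C → E → J → D costs 82.
Optimal: D → E → C → Y → J → A → D costs 70 (by enumerating all 60 distinct tours).
Excess = 82 − 70 = 12.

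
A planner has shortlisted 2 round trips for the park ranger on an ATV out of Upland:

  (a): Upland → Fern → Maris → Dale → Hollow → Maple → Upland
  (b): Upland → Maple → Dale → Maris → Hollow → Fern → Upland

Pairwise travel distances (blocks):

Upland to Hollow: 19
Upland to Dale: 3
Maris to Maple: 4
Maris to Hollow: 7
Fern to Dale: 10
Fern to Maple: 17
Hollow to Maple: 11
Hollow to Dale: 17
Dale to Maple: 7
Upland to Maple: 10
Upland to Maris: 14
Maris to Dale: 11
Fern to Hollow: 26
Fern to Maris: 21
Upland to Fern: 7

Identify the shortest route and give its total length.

Shortest is (b), total 68 blocks.

(a): 7 + 21 + 11 + 17 + 11 + 10 = 77
(b): 10 + 7 + 11 + 7 + 26 + 7 = 68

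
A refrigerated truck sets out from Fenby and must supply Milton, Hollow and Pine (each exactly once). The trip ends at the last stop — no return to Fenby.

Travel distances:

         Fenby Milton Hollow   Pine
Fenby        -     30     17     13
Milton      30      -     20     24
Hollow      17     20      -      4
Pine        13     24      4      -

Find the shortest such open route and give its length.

37 — the minimum one-way total.

There are 3! = 6 possible orderings.
Fenby - Milton - Hollow - Pine: 30+20+4 = 54
Fenby - Milton - Pine - Hollow: 30+24+4 = 58
Fenby - Hollow - Milton - Pine: 17+20+24 = 61
Fenby - Hollow - Pine - Milton: 17+4+24 = 45
Fenby - Pine - Milton - Hollow: 13+24+20 = 57
Fenby - Pine - Hollow - Milton: 13+4+20 = 37
The minimum is 37.
One shortest path: Fenby → Pine → Hollow → Milton.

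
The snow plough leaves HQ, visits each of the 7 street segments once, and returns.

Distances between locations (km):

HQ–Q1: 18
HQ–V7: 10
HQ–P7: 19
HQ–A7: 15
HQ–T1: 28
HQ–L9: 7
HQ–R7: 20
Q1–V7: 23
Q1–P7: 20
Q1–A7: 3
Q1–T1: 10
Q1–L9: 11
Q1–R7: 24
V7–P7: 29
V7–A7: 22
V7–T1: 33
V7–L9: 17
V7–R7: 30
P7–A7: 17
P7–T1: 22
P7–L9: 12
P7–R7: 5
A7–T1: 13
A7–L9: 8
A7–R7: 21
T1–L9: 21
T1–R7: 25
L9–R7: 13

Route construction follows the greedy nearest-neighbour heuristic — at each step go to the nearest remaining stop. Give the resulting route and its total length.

At HQ the remaining stops are L9 7, V7 10, A7 15, Q1 18, P7 19, R7 20, T1 28; go to L9.
At L9 the remaining stops are A7 8, Q1 11, P7 12, R7 13, V7 17, T1 21; go to A7.
At A7 the remaining stops are Q1 3, T1 13, P7 17, R7 21, V7 22; go to Q1.
At Q1 the remaining stops are T1 10, P7 20, V7 23, R7 24; go to T1.
At T1 the remaining stops are P7 22, R7 25, V7 33; go to P7.
At P7 the remaining stops are R7 5, V7 29; go to R7.
At R7 the remaining stops are V7 30; go to V7.
Return V7→HQ: 10.
Total = 7 + 8 + 3 + 10 + 22 + 5 + 30 + 10 = 95.

95 km along HQ → L9 → A7 → Q1 → T1 → P7 → R7 → V7 → HQ.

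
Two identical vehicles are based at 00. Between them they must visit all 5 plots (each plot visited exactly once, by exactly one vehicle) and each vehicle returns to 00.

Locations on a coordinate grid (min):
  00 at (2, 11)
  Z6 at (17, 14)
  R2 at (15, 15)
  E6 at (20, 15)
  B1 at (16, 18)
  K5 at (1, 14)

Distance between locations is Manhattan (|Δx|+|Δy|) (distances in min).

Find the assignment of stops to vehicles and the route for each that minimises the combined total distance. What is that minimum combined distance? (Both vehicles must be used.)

58 min — the smallest possible combined total.

Check every non-empty split of the stops between the two vehicles; for each half take its own optimal tour:
  {Z6} + {R2, E6, B1, K5}: 36 + 52 = 88
  {R2} + {Z6, E6, B1, K5}: 34 + 52 = 86
  {Z6, R2} + {E6, B1, K5}: 38 + 52 = 90
  {E6} + {Z6, R2, B1, K5}: 44 + 46 = 90
  {Z6, E6} + {R2, B1, K5}: 44 + 44 = 88
  {R2, E6} + {Z6, B1, K5}: 44 + 46 = 90
  … (15 splits in total)
  {Z6, R2, E6, B1} + {K5}: 50 + 8 = 58  ← best
Best: vehicle 1 00 → Z6 → E6 → B1 → R2 → 00 = 50; vehicle 2 00 → K5 → 00 = 8; combined 58.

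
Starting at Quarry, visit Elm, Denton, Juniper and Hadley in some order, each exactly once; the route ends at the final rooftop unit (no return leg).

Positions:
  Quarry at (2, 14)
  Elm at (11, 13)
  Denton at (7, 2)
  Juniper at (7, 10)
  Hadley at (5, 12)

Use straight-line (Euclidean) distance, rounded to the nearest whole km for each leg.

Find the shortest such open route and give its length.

There are 4! = 24 possible orderings.
Quarry→Elm→Denton→Juniper→Hadley: 9+12+8+3 = 32
Quarry→Elm→Denton→Hadley→Juniper: 9+12+10+3 = 34
Quarry→Elm→Juniper→Denton→Hadley: 9+5+8+10 = 32
Quarry→Elm→Juniper→Hadley→Denton: 9+5+3+10 = 27
Quarry→Elm→Hadley→Denton→Juniper: 9+6+10+8 = 33
Quarry→Elm→Hadley→Juniper→Denton: 9+6+3+8 = 26
Quarry→Denton→Elm→Juniper→Hadley: 13+12+5+3 = 33
Quarry→Denton→Elm→Hadley→Juniper: 13+12+6+3 = 34
Quarry→Denton→Juniper→Elm→Hadley: 13+8+5+6 = 32
Quarry→Denton→Juniper→Hadley→Elm: 13+8+3+6 = 30
Quarry→Denton→Hadley→Elm→Juniper: 13+10+6+5 = 34
Quarry→Denton→Hadley→Juniper→Elm: 13+10+3+5 = 31
Quarry→Juniper→Elm→Denton→Hadley: 6+5+12+10 = 33
Quarry→Juniper→Elm→Hadley→Denton: 6+5+6+10 = 27
… (10 more)
Quarry→Hadley→Elm→Juniper→Denton: 4+6+5+8 = 23  ← best
The minimum is 23.
One shortest path: Quarry → Hadley → Elm → Juniper → Denton.

Shortest open route: 23 km.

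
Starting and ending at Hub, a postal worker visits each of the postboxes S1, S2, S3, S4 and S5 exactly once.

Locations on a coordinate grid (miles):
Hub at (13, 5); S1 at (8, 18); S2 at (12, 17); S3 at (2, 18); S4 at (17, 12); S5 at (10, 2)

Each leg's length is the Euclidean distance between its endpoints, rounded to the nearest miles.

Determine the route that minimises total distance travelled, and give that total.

There are 60 distinct closed tours to check (reversals are equivalent).
Hub → S1 → S2 → S3 → S4 → S5 → Hub: 14+4+10+16+12+4 = 60
Hub → S1 → S2 → S3 → S5 → S4 → Hub: 14+4+10+18+12+8 = 66
Hub → S1 → S2 → S4 → S3 → S5 → Hub: 14+4+7+16+18+4 = 63
Hub → S1 → S2 → S4 → S5 → S3 → Hub: 14+4+7+12+18+17 = 72
Hub → S1 → S2 → S5 → S3 → S4 → Hub: 14+4+15+18+16+8 = 75
Hub → S1 → S2 → S5 → S4 → S3 → Hub: 14+4+15+12+16+17 = 78
Hub → S1 → S3 → S2 → S4 → S5 → Hub: 14+6+10+7+12+4 = 53
Hub → S1 → S3 → S2 → S5 → S4 → Hub: 14+6+10+15+12+8 = 65
Hub → S1 → S3 → S4 → S2 → S5 → Hub: 14+6+16+7+15+4 = 62
Hub → S1 → S3 → S4 → S5 → S2 → Hub: 14+6+16+12+15+12 = 75
Hub → S1 → S3 → S5 → S2 → S4 → Hub: 14+6+18+15+7+8 = 68
Hub → S1 → S3 → S5 → S4 → S2 → Hub: 14+6+18+12+7+12 = 69
Hub → S1 → S4 → S2 → S3 → S5 → Hub: 14+11+7+10+18+4 = 64
Hub → S1 → S4 → S2 → S5 → S3 → Hub: 14+11+7+15+18+17 = 82
… (46 more)
Hub → S4 → S2 → S1 → S3 → S5 → Hub: 8+7+4+6+18+4 = 47  ← best
The minimum is 47.
One optimal route: Hub → S4 → S2 → S1 → S3 → S5 → Hub (or its reverse).

Minimum total distance: 47 miles.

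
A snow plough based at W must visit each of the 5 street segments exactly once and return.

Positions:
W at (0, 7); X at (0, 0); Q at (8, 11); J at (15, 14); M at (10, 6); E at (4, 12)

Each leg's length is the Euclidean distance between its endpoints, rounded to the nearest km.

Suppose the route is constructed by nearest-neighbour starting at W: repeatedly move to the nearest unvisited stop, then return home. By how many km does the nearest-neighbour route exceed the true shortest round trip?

From W: E=6, X=7, Q=9, M=10, J=17 → choose E (6).
From E: Q=4, M=8, J=11, X=13 → choose Q (4).
From Q: M=5, J=8, X=14 → choose M (5).
From M: J=9, X=12 → choose J (9).
From J: X=21 → choose X (21).
NN route W → E → Q → M → J → X → W costs 52.
Optimal: W → X → M → J → Q → E → W costs 46 (by enumerating all 60 distinct tours).
Excess = 52 − 46 = 6.

6 km longer than the optimal tour.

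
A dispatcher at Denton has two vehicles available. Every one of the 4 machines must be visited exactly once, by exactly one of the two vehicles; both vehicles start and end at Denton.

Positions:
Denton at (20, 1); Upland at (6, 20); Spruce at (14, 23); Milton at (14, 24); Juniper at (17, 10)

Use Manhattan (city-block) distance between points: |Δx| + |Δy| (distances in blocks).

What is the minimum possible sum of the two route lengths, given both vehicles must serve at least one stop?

Minimum combined distance: 98 blocks.

Try each way of splitting the stops between the two vehicles (each non-empty) and, for each split, find the best tour for each vehicle:
  {Upland} + {Spruce, Milton, Juniper}: 66 + 58 = 124
  {Spruce} + {Upland, Milton, Juniper}: 56 + 74 = 130
  {Upland, Spruce} + {Milton, Juniper}: 72 + 58 = 130
  {Milton} + {Upland, Spruce, Juniper}: 58 + 72 = 130
  {Upland, Milton} + {Spruce, Juniper}: 74 + 56 = 130
  {Spruce, Milton} + {Upland, Juniper}: 58 + 66 = 124
  … (7 splits in total)
  {Upland, Spruce, Milton} + {Juniper}: 74 + 24 = 98  ← best
Best: vehicle 1 Denton → Upland → Spruce → Milton → Denton = 74; vehicle 2 Denton → Juniper → Denton = 24; combined 98.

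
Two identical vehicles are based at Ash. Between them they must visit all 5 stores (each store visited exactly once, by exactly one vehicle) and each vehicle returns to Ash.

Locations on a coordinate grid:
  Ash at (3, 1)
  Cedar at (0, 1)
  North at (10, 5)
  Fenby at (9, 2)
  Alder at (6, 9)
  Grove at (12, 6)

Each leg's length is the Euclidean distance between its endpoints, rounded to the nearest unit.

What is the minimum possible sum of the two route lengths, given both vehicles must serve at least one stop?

33 — the smallest possible combined total.

Try each way of splitting the stops between the two vehicles (each non-empty) and, for each split, find the best tour for each vehicle:
  {Cedar} + {North, Fenby, Alder, Grove}: 6 + 27 = 33
  {North} + {Cedar, Fenby, Alder, Grove}: 16 + 31 = 47
  {Cedar, North} + {Fenby, Alder, Grove}: 22 + 27 = 49
  {Fenby} + {Cedar, North, Alder, Grove}: 12 + 30 = 42
  {Cedar, Fenby} + {North, Alder, Grove}: 18 + 26 = 44
  {North, Fenby} + {Cedar, Alder, Grove}: 17 + 30 = 47
  … (15 splits in total)
Best: vehicle 1 Ash → Cedar → Ash = 6; vehicle 2 Ash → Fenby → North → Grove → Alder → Ash = 27; combined 33.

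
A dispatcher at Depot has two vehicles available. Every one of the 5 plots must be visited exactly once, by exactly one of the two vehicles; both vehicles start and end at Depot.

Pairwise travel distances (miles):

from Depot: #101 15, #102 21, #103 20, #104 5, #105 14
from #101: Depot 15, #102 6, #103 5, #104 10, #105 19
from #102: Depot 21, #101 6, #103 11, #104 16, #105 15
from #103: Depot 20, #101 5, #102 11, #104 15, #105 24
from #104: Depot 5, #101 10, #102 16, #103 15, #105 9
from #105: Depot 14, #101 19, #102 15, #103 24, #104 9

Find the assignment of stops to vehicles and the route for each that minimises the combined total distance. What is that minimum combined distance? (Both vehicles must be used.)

Minimum combined distance: 70 miles.

There are 2^4 − 1 = 15 ways to divide the 5 stops into two non-empty groups. For each, the best each vehicle can do is its own shortest tour through its group:
  {#101} + {#102, #103, #104, #105}: 30 + 60 = 90
  {#102} + {#101, #103, #104, #105}: 42 + 58 = 100
  {#101, #102} + {#103, #104, #105}: 42 + 58 = 100
  {#103} + {#101, #102, #104, #105}: 40 + 50 = 90
  {#101, #103} + {#102, #104, #105}: 40 + 50 = 90
  {#102, #103} + {#101, #104, #105}: 52 + 48 = 100
  … (15 splits in total)
  {#104} + {#101, #102, #103, #105}: 10 + 60 = 70  ← best
Best: vehicle 1 Depot → #104 → Depot = 10; vehicle 2 Depot → #101 → #103 → #102 → #105 → Depot = 60; combined 70.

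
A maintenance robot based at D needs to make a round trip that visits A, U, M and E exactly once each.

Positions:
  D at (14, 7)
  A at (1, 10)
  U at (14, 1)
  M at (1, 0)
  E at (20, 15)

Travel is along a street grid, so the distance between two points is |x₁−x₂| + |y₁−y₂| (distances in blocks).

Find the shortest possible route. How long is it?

Minimum total distance: 68 blocks.

D→A→U→M→E→D: 16+22+14+34+14 = 100
D→A→U→E→M→D: 16+22+20+34+20 = 112
D→A→M→U→E→D: 16+10+14+20+14 = 74
D→A→M→E→U→D: 16+10+34+20+6 = 86
D→A→E→U→M→D: 16+24+20+14+20 = 94
D→A→E→M→U→D: 16+24+34+14+6 = 94
D→U→A→M→E→D: 6+22+10+34+14 = 86
D→U→A→E→M→D: 6+22+24+34+20 = 106
D→U→M→A→E→D: 6+14+10+24+14 = 68
D→U→E→A→M→D: 6+20+24+10+20 = 80
D→M→A→U→E→D: 20+10+22+20+14 = 86
D→M→U→A→E→D: 20+14+22+24+14 = 94
The minimum is 68.
One optimal route: D → U → M → A → E → D (or its reverse).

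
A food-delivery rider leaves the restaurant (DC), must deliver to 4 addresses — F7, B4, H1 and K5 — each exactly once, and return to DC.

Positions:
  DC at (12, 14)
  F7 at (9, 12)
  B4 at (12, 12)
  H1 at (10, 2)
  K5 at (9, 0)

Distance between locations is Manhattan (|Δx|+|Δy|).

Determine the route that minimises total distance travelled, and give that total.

There are 12 distinct closed tours to check (reversals are equivalent).
DC→F7→B4→H1→K5→DC: 5+3+12+3+17 = 40
DC→F7→B4→K5→H1→DC: 5+3+15+3+14 = 40
DC→F7→H1→B4→K5→DC: 5+11+12+15+17 = 60
DC→F7→H1→K5→B4→DC: 5+11+3+15+2 = 36
DC→F7→K5→B4→H1→DC: 5+12+15+12+14 = 58
DC→F7→K5→H1→B4→DC: 5+12+3+12+2 = 34
DC→B4→F7→H1→K5→DC: 2+3+11+3+17 = 36
DC→B4→F7→K5→H1→DC: 2+3+12+3+14 = 34
DC→B4→H1→F7→K5→DC: 2+12+11+12+17 = 54
DC→B4→K5→F7→H1→DC: 2+15+12+11+14 = 54
DC→H1→F7→B4→K5→DC: 14+11+3+15+17 = 60
DC→H1→B4→F7→K5→DC: 14+12+3+12+17 = 58
The minimum is 34.
One optimal route: DC → F7 → K5 → H1 → B4 → DC (or its reverse).

34 — the shortest possible round trip.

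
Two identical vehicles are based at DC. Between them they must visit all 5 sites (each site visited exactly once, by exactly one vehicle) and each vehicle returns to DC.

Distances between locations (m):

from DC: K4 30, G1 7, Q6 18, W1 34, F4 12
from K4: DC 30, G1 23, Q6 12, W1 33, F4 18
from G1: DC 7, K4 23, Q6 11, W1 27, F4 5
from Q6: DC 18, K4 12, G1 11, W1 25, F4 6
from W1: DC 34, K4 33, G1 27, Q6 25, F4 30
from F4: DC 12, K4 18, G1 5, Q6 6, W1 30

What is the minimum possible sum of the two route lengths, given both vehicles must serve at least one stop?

Minimum combined distance: 111 m.

Check every non-empty split of the stops between the two vehicles; for each half take its own optimal tour:
  {K4} + {G1, Q6, W1, F4}: 60 + 77 = 137
  {G1} + {K4, Q6, W1, F4}: 14 + 97 = 111
  {K4, G1} + {Q6, W1, F4}: 60 + 77 = 137
  {Q6} + {K4, G1, W1, F4}: 36 + 97 = 133
  {K4, Q6} + {G1, W1, F4}: 60 + 76 = 136
  {G1, Q6} + {K4, W1, F4}: 36 + 97 = 133
  … (15 splits in total)
Best: vehicle 1 DC → G1 → DC = 14; vehicle 2 DC → W1 → K4 → Q6 → F4 → DC = 97; combined 111.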